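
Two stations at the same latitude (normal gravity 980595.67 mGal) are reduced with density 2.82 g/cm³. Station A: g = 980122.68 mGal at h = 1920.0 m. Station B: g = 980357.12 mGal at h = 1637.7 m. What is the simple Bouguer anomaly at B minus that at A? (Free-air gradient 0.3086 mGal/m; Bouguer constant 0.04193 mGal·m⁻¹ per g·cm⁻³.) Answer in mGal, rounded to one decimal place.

Δg_SB(A) = 980122.68 − 980595.67 + 0.3086×1920.0 − 0.04193×2.82×1920.0 = -107.50 mGal
Δg_SB(B) = 980357.12 − 980595.67 + 0.3086×1637.7 − 0.04193×2.82×1637.7 = 73.20 mGal
Difference = 73.20 − (-107.50) = 180.70 mGal

180.7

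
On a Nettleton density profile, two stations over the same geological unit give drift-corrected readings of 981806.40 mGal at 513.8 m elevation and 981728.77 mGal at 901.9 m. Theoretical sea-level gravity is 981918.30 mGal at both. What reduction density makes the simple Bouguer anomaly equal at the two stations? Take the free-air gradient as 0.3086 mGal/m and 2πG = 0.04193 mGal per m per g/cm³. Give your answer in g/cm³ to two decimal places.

2.59

Δg_obs = 981728.77 − 981806.40 = -77.63 mGal over Δh = 901.9 − 513.8 = 388.1 m
Equal Bouguer anomalies ⇒ Δg_obs + (0.3086 − 0.04193ρ)·Δh = 0
0.3086 − 0.04193ρ = −Δg_obs/Δh = 0.20003
ρ = (0.3086 − 0.20003) / 0.04193 = 2.59 g/cm³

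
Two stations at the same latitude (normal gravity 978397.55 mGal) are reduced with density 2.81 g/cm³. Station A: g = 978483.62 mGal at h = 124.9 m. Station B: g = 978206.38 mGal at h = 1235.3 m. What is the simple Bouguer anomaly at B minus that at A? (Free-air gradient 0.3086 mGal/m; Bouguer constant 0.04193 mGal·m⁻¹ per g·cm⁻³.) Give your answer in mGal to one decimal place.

Δg_SB(A) = 978483.62 − 978397.55 + 0.3086×124.9 − 0.04193×2.81×124.9 = 109.90 mGal
Δg_SB(B) = 978206.38 − 978397.55 + 0.3086×1235.3 − 0.04193×2.81×1235.3 = 44.50 mGal
Difference = 44.50 − (109.90) = -65.40 mGal

-65.4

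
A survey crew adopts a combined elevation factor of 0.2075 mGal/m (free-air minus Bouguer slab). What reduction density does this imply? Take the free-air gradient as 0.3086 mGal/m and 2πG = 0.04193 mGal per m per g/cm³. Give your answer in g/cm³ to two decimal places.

0.2075 = 0.3086 − 0.04193 × ρ
ρ = (0.3086 − 0.2075) / 0.04193 = 2.41 g/cm³

2.41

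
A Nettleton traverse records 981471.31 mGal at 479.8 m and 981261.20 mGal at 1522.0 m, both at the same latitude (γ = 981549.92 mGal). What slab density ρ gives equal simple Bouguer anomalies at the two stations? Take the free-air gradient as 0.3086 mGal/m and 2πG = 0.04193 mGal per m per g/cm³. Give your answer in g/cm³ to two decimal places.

2.55

Δg_obs = 981261.20 − 981471.31 = -210.11 mGal over Δh = 1522.0 − 479.8 = 1042.2 m
Equal Bouguer anomalies ⇒ Δg_obs + (0.3086 − 0.04193ρ)·Δh = 0
0.3086 − 0.04193ρ = −Δg_obs/Δh = 0.20160
ρ = (0.3086 − 0.20160) / 0.04193 = 2.55 g/cm³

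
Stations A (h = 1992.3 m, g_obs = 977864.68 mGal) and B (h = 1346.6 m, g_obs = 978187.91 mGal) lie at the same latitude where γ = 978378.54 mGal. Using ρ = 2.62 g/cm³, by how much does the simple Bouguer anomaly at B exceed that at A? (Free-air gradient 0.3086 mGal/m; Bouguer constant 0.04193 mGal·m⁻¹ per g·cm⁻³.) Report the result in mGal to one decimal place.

Δg_SB(A) = 977864.68 − 978378.54 + 0.3086×1992.3 − 0.04193×2.62×1992.3 = -117.90 mGal
Δg_SB(B) = 978187.91 − 978378.54 + 0.3086×1346.6 − 0.04193×2.62×1346.6 = 77.00 mGal
Difference = 77.00 − (-117.90) = 194.90 mGal

194.9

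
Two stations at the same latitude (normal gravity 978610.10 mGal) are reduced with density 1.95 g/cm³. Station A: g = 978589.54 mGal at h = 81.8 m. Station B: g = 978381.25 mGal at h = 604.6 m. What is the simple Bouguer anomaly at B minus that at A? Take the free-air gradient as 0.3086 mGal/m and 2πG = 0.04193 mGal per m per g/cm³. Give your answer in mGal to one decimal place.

-89.7

Δg_SB(A) = 978589.54 − 978610.10 + 0.3086×81.8 − 0.04193×1.95×81.8 = -2.00 mGal
Δg_SB(B) = 978381.25 − 978610.10 + 0.3086×604.6 − 0.04193×1.95×604.6 = -91.70 mGal
Difference = -91.70 − (-2.00) = -89.70 mGal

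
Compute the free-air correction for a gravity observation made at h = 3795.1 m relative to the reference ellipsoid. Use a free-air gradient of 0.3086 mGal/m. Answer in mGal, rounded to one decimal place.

Free-air correction = 0.3086 × 3795.1 = 1171.2 mGal

1171.2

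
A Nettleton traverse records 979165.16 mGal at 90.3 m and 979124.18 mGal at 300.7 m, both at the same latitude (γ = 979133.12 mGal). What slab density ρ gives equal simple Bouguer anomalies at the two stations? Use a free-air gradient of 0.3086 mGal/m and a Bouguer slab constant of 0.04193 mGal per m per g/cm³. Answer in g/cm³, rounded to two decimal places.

Δg_obs = 979124.18 − 979165.16 = -40.98 mGal over Δh = 300.7 − 90.3 = 210.4 m
Equal Bouguer anomalies ⇒ Δg_obs + (0.3086 − 0.04193ρ)·Δh = 0
0.3086 − 0.04193ρ = −Δg_obs/Δh = 0.19477
ρ = (0.3086 − 0.19477) / 0.04193 = 2.71 g/cm³

2.71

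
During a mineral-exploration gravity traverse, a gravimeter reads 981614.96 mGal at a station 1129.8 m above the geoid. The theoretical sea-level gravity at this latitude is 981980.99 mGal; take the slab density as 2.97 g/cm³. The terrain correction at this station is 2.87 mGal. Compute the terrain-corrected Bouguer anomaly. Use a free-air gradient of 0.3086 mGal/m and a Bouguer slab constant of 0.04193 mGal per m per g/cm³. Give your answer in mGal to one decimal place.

-155.2

Free-air correction = 0.3086 × 1129.8 = 348.66 mGal
Free-air anomaly = 981614.96 − 981980.99 + (348.66) = -17.37 mGal
Bouguer slab correction = 0.04193 × 2.97 × 1129.8 = 140.70 mGal
Simple Bouguer anomaly = -17.37 − (140.70) = -158.07 mGal
Complete Bouguer anomaly = -158.07 + 2.87 = -155.20 mGal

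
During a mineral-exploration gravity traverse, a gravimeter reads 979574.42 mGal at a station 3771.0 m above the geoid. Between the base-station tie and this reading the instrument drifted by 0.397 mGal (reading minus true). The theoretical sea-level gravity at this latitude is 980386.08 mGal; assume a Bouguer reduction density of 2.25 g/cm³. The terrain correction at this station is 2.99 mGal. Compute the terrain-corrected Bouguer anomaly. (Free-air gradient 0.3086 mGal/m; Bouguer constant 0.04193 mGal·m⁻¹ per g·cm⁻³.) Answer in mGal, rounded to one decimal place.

Drift-corrected reading = 979574.42 − (0.397) = 979574.023 mGal
Free-air correction = 0.3086 × 3771.0 = 1163.73 mGal
Free-air anomaly = 979574.023 − 980386.08 + (1163.73) = 351.673 mGal
Bouguer slab correction = 0.04193 × 2.25 × 3771.0 = 355.77 mGal
Simple Bouguer anomaly = 351.673 − (355.77) = -4.097 mGal
Complete Bouguer anomaly = -4.097 + 2.99 = -1.107 mGal

-1.1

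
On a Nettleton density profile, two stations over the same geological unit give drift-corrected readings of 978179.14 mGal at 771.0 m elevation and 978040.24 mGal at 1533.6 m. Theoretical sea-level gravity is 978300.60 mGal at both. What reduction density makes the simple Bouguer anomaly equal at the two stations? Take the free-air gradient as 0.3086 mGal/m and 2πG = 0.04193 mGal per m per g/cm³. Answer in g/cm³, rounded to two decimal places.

Δg_obs = 978040.24 − 978179.14 = -138.90 mGal over Δh = 1533.6 − 771.0 = 762.6 m
Equal Bouguer anomalies ⇒ Δg_obs + (0.3086 − 0.04193ρ)·Δh = 0
0.3086 − 0.04193ρ = −Δg_obs/Δh = 0.18214
ρ = (0.3086 − 0.18214) / 0.04193 = 3.02 g/cm³

3.02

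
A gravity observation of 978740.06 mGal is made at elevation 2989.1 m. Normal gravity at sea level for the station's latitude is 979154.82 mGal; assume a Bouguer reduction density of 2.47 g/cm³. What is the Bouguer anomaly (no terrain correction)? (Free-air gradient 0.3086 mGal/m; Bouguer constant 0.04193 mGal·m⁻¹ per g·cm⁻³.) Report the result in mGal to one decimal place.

Free-air correction = 0.3086 × 2989.1 = 922.44 mGal
Free-air anomaly = 978740.06 − 979154.82 + (922.44) = 507.68 mGal
Bouguer slab correction = 0.04193 × 2.47 × 2989.1 = 309.57 mGal
Simple Bouguer anomaly = 507.68 − (309.57) = 198.11 mGal

198.1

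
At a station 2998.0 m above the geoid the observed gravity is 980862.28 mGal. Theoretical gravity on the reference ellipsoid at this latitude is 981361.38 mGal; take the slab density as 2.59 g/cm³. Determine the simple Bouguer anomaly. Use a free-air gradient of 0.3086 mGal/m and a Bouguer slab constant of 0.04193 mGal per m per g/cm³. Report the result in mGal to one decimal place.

Free-air correction = 0.3086 × 2998.0 = 925.18 mGal
Free-air anomaly = 980862.28 − 981361.38 + (925.18) = 426.08 mGal
Bouguer slab correction = 0.04193 × 2.59 × 2998.0 = 325.58 mGal
Simple Bouguer anomaly = 426.08 − (325.58) = 100.50 mGal

100.5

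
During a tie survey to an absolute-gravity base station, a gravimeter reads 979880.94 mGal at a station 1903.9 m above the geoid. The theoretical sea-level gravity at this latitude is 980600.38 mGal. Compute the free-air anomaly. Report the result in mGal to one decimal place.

-131.9

Free-air correction = 0.3086 × 1903.9 = 587.54 mGal
Free-air anomaly = 979880.94 − 980600.38 + (587.54) = -131.90 mGal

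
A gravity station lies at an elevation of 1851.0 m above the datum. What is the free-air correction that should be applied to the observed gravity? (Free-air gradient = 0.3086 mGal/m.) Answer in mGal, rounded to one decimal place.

Free-air correction = 0.3086 × 1851.0 = 571.2 mGal

571.2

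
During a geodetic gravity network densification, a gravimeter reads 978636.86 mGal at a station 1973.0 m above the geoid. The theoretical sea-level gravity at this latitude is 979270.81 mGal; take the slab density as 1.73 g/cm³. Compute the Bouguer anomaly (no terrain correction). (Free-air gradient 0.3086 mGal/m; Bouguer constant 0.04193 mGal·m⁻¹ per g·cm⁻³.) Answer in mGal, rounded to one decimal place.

-168.2

Free-air correction = 0.3086 × 1973.0 = 608.87 mGal
Free-air anomaly = 978636.86 − 979270.81 + (608.87) = -25.08 mGal
Bouguer slab correction = 0.04193 × 1.73 × 1973.0 = 143.12 mGal
Simple Bouguer anomaly = -25.08 − (143.12) = -168.20 mGal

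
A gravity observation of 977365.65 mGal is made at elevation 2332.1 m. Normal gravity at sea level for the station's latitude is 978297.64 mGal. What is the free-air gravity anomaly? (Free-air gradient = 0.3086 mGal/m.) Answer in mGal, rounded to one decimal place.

Free-air correction = 0.3086 × 2332.1 = 719.69 mGal
Free-air anomaly = 977365.65 − 978297.64 + (719.69) = -212.30 mGal

-212.3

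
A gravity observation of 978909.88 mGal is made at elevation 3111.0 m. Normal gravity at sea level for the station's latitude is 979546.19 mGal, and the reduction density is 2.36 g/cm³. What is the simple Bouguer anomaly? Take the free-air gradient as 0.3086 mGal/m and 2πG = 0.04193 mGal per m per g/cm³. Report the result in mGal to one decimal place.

15.9

Free-air correction = 0.3086 × 3111.0 = 960.05 mGal
Free-air anomaly = 978909.88 − 979546.19 + (960.05) = 323.74 mGal
Bouguer slab correction = 0.04193 × 2.36 × 3111.0 = 307.85 mGal
Simple Bouguer anomaly = 323.74 − (307.85) = 15.89 mGal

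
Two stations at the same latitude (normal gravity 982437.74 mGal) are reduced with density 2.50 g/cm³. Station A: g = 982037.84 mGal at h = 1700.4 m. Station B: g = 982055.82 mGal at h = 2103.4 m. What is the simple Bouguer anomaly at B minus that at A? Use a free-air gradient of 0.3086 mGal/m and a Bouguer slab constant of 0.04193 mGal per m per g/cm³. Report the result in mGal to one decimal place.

Δg_SB(A) = 982037.84 − 982437.74 + 0.3086×1700.4 − 0.04193×2.50×1700.4 = -53.40 mGal
Δg_SB(B) = 982055.82 − 982437.74 + 0.3086×2103.4 − 0.04193×2.50×2103.4 = 46.70 mGal
Difference = 46.70 − (-53.40) = 100.10 mGal

100.1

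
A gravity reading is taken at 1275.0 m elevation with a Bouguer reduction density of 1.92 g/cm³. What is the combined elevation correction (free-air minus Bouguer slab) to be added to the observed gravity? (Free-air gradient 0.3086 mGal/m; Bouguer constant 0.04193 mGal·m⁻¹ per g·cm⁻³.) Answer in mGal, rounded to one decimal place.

Combined gradient = 0.3086 − 0.04193 × 1.92 = 0.2280944 mGal/m
Combined elevation correction = 0.2280944 × 1275.0 = 290.8 mGal

290.8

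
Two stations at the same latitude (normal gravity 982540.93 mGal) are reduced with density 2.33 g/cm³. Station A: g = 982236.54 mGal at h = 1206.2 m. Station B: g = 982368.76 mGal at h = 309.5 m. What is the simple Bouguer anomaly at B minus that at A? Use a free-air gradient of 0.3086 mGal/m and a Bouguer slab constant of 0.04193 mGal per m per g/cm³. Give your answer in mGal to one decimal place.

Δg_SB(A) = 982236.54 − 982540.93 + 0.3086×1206.2 − 0.04193×2.33×1206.2 = -50.00 mGal
Δg_SB(B) = 982368.76 − 982540.93 + 0.3086×309.5 − 0.04193×2.33×309.5 = -106.90 mGal
Difference = -106.90 − (-50.00) = -56.90 mGal

-56.9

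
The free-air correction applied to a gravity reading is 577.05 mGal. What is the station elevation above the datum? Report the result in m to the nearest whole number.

1870

h = 577.05 / 0.3086 = 1869.90 m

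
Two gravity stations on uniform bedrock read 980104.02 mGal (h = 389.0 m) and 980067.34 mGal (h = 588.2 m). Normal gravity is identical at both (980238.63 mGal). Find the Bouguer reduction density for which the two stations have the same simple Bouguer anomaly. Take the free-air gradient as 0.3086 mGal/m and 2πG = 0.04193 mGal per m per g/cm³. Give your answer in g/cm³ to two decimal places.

2.97

Δg_obs = 980067.34 − 980104.02 = -36.68 mGal over Δh = 588.2 − 389.0 = 199.2 m
Equal Bouguer anomalies ⇒ Δg_obs + (0.3086 − 0.04193ρ)·Δh = 0
0.3086 − 0.04193ρ = −Δg_obs/Δh = 0.18414
ρ = (0.3086 − 0.18414) / 0.04193 = 2.97 g/cm³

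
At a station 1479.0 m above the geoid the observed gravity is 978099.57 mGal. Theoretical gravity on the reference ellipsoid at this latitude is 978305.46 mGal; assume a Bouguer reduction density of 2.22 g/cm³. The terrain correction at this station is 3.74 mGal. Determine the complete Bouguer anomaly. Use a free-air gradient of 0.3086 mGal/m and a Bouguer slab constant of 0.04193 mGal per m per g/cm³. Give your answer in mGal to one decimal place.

116.6

Free-air correction = 0.3086 × 1479.0 = 456.42 mGal
Free-air anomaly = 978099.57 − 978305.46 + (456.42) = 250.53 mGal
Bouguer slab correction = 0.04193 × 2.22 × 1479.0 = 137.67 mGal
Simple Bouguer anomaly = 250.53 − (137.67) = 112.86 mGal
Complete Bouguer anomaly = 112.86 + 3.74 = 116.60 mGal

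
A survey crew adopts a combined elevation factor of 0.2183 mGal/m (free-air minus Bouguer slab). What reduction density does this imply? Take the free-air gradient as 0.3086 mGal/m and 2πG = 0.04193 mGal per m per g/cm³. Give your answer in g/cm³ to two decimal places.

0.2183 = 0.3086 − 0.04193 × ρ
ρ = (0.3086 − 0.2183) / 0.04193 = 2.15 g/cm³

2.15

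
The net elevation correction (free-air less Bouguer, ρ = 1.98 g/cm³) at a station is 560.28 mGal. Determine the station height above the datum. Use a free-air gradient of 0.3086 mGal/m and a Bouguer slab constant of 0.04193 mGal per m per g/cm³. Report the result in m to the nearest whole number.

2484

Combined gradient = 0.3086 − 0.04193 × 1.98 = 0.2255786 mGal/m
h = 560.28 / 0.2255786 = 2483.75 m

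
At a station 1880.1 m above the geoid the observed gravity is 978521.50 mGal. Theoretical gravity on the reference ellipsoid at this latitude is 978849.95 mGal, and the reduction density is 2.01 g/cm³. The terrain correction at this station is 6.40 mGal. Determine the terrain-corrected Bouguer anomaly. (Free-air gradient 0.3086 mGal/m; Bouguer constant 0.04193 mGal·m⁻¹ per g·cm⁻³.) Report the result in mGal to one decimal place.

99.7

Free-air correction = 0.3086 × 1880.1 = 580.20 mGal
Free-air anomaly = 978521.50 − 978849.95 + (580.20) = 251.75 mGal
Bouguer slab correction = 0.04193 × 2.01 × 1880.1 = 158.45 mGal
Simple Bouguer anomaly = 251.75 − (158.45) = 93.30 mGal
Complete Bouguer anomaly = 93.30 + 6.40 = 99.70 mGal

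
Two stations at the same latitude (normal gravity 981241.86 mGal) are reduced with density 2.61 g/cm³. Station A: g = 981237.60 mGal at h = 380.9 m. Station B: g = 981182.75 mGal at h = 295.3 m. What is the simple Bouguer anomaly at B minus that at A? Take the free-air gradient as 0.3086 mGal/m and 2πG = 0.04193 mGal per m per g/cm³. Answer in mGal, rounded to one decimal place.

Δg_SB(A) = 981237.60 − 981241.86 + 0.3086×380.9 − 0.04193×2.61×380.9 = 71.60 mGal
Δg_SB(B) = 981182.75 − 981241.86 + 0.3086×295.3 − 0.04193×2.61×295.3 = -0.30 mGal
Difference = -0.30 − (71.60) = -71.90 mGal

-71.9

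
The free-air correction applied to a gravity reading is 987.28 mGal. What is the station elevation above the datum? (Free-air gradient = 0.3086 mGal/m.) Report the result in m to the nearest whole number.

h = 987.28 / 0.3086 = 3199.22 m

3199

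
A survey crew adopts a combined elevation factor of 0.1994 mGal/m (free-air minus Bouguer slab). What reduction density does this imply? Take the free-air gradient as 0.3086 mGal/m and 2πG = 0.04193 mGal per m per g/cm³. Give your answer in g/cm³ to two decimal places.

2.60

0.1994 = 0.3086 − 0.04193 × ρ
ρ = (0.3086 − 0.1994) / 0.04193 = 2.60 g/cm³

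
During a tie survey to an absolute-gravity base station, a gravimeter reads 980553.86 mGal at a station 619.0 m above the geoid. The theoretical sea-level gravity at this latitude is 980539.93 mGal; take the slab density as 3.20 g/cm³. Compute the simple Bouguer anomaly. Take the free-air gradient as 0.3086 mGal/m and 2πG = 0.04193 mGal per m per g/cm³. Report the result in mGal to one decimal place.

121.9

Free-air correction = 0.3086 × 619.0 = 191.02 mGal
Free-air anomaly = 980553.86 − 980539.93 + (191.02) = 204.95 mGal
Bouguer slab correction = 0.04193 × 3.20 × 619.0 = 83.05 mGal
Simple Bouguer anomaly = 204.95 − (83.05) = 121.90 mGal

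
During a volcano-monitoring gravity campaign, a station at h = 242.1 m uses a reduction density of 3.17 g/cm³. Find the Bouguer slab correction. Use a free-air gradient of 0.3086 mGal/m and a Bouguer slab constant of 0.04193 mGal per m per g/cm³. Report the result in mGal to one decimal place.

32.2

Bouguer slab correction = 0.04193 × 3.17 × 242.1 = 32.2 mGal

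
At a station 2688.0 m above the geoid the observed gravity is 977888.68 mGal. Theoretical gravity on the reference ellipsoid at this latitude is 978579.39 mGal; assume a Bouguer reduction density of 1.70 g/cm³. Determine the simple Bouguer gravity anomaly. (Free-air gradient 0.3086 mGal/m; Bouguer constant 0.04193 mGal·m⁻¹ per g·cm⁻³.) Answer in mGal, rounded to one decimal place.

Free-air correction = 0.3086 × 2688.0 = 829.52 mGal
Free-air anomaly = 977888.68 − 978579.39 + (829.52) = 138.81 mGal
Bouguer slab correction = 0.04193 × 1.70 × 2688.0 = 191.60 mGal
Simple Bouguer anomaly = 138.81 − (191.60) = -52.79 mGal

-52.8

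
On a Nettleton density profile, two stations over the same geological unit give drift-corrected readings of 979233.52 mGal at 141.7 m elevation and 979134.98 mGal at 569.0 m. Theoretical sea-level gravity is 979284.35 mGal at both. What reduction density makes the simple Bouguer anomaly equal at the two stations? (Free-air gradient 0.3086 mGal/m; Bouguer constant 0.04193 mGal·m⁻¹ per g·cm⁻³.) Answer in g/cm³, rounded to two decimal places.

1.86

Δg_obs = 979134.98 − 979233.52 = -98.54 mGal over Δh = 569.0 − 141.7 = 427.3 m
Equal Bouguer anomalies ⇒ Δg_obs + (0.3086 − 0.04193ρ)·Δh = 0
0.3086 − 0.04193ρ = −Δg_obs/Δh = 0.23061
ρ = (0.3086 − 0.23061) / 0.04193 = 1.86 g/cm³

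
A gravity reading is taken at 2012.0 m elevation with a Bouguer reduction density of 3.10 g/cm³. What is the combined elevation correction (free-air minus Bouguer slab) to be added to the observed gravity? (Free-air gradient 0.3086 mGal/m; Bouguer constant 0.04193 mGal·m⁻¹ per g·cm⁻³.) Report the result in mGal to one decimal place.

Combined gradient = 0.3086 − 0.04193 × 3.10 = 0.1786170 mGal/m
Combined elevation correction = 0.1786170 × 2012.0 = 359.4 mGal

359.4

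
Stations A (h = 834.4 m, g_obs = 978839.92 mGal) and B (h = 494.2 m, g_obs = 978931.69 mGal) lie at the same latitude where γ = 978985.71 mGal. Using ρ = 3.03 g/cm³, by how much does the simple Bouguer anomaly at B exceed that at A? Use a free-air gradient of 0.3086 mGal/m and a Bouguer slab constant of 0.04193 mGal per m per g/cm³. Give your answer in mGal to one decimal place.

30.0

Δg_SB(A) = 978839.92 − 978985.71 + 0.3086×834.4 − 0.04193×3.03×834.4 = 5.70 mGal
Δg_SB(B) = 978931.69 − 978985.71 + 0.3086×494.2 − 0.04193×3.03×494.2 = 35.70 mGal
Difference = 35.70 − (5.70) = 30.00 mGal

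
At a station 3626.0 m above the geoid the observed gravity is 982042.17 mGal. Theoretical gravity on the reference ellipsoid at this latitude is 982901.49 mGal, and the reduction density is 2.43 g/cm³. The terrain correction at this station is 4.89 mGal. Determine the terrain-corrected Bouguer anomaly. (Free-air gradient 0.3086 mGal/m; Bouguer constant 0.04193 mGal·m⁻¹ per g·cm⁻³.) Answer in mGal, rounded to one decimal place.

-104.9

Free-air correction = 0.3086 × 3626.0 = 1118.98 mGal
Free-air anomaly = 982042.17 − 982901.49 + (1118.98) = 259.66 mGal
Bouguer slab correction = 0.04193 × 2.43 × 3626.0 = 369.45 mGal
Simple Bouguer anomaly = 259.66 − (369.45) = -109.79 mGal
Complete Bouguer anomaly = -109.79 + 4.89 = -104.90 mGal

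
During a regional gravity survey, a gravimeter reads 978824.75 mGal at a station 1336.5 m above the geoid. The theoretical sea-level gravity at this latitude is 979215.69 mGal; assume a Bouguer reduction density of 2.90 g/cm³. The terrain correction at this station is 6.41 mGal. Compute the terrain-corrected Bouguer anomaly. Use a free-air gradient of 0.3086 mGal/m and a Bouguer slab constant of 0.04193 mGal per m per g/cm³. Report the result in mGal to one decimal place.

-134.6

Free-air correction = 0.3086 × 1336.5 = 412.44 mGal
Free-air anomaly = 978824.75 − 979215.69 + (412.44) = 21.50 mGal
Bouguer slab correction = 0.04193 × 2.90 × 1336.5 = 162.51 mGal
Simple Bouguer anomaly = 21.50 − (162.51) = -141.01 mGal
Complete Bouguer anomaly = -141.01 + 6.41 = -134.60 mGal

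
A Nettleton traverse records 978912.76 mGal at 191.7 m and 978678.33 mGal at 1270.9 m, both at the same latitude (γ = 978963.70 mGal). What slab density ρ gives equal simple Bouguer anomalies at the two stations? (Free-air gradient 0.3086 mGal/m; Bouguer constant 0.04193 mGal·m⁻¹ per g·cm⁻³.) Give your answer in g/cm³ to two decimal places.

Δg_obs = 978678.33 − 978912.76 = -234.43 mGal over Δh = 1270.9 − 191.7 = 1079.2 m
Equal Bouguer anomalies ⇒ Δg_obs + (0.3086 − 0.04193ρ)·Δh = 0
0.3086 − 0.04193ρ = −Δg_obs/Δh = 0.21723
ρ = (0.3086 − 0.21723) / 0.04193 = 2.18 g/cm³

2.18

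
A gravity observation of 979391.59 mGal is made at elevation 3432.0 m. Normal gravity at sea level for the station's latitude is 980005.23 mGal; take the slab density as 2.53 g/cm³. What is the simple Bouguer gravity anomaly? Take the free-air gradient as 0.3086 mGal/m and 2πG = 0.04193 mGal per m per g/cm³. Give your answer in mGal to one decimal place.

Free-air correction = 0.3086 × 3432.0 = 1059.12 mGal
Free-air anomaly = 979391.59 − 980005.23 + (1059.12) = 445.48 mGal
Bouguer slab correction = 0.04193 × 2.53 × 3432.0 = 364.08 mGal
Simple Bouguer anomaly = 445.48 − (364.08) = 81.40 mGal

81.4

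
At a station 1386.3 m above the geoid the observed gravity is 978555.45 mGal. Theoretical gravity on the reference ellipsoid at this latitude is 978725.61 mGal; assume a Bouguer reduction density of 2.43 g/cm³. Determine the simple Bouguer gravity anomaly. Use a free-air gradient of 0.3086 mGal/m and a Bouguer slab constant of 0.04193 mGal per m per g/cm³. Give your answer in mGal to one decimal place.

Free-air correction = 0.3086 × 1386.3 = 427.81 mGal
Free-air anomaly = 978555.45 − 978725.61 + (427.81) = 257.65 mGal
Bouguer slab correction = 0.04193 × 2.43 × 1386.3 = 141.25 mGal
Simple Bouguer anomaly = 257.65 − (141.25) = 116.40 mGal

116.4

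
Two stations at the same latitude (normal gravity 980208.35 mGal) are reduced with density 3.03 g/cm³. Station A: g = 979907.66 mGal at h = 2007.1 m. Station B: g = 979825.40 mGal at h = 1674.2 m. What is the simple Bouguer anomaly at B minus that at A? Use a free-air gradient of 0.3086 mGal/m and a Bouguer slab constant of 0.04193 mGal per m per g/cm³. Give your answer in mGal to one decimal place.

-142.7

Δg_SB(A) = 979907.66 − 980208.35 + 0.3086×2007.1 − 0.04193×3.03×2007.1 = 63.70 mGal
Δg_SB(B) = 979825.40 − 980208.35 + 0.3086×1674.2 − 0.04193×3.03×1674.2 = -79.00 mGal
Difference = -79.00 − (63.70) = -142.70 mGal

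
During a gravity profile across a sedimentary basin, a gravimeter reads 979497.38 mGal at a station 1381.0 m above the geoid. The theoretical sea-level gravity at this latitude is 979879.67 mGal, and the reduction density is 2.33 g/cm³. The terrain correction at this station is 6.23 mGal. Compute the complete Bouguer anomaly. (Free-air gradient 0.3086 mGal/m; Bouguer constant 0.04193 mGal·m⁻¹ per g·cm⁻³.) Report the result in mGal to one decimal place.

-84.8

Free-air correction = 0.3086 × 1381.0 = 426.18 mGal
Free-air anomaly = 979497.38 − 979879.67 + (426.18) = 43.89 mGal
Bouguer slab correction = 0.04193 × 2.33 × 1381.0 = 134.92 mGal
Simple Bouguer anomaly = 43.89 − (134.92) = -91.03 mGal
Complete Bouguer anomaly = -91.03 + 6.23 = -84.80 mGal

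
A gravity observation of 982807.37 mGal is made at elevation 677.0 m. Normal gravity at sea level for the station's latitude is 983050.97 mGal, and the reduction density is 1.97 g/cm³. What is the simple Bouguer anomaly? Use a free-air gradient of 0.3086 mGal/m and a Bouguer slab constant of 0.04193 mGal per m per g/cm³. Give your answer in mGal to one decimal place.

-90.6

Free-air correction = 0.3086 × 677.0 = 208.92 mGal
Free-air anomaly = 982807.37 − 983050.97 + (208.92) = -34.68 mGal
Bouguer slab correction = 0.04193 × 1.97 × 677.0 = 55.92 mGal
Simple Bouguer anomaly = -34.68 − (55.92) = -90.60 mGal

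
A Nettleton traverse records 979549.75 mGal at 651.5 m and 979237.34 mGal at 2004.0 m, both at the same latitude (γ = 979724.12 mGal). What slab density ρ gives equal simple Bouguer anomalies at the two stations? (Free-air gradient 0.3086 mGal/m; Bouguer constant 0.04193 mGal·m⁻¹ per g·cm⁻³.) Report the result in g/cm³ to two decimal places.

1.85

Δg_obs = 979237.34 − 979549.75 = -312.41 mGal over Δh = 2004.0 − 651.5 = 1352.5 m
Equal Bouguer anomalies ⇒ Δg_obs + (0.3086 − 0.04193ρ)·Δh = 0
0.3086 − 0.04193ρ = −Δg_obs/Δh = 0.23099
ρ = (0.3086 − 0.23099) / 0.04193 = 1.85 g/cm³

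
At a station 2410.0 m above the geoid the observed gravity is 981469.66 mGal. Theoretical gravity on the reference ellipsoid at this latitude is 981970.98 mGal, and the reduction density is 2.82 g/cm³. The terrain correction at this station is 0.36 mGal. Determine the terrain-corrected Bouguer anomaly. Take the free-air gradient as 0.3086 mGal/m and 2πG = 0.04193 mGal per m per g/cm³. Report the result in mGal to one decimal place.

-42.2

Free-air correction = 0.3086 × 2410.0 = 743.73 mGal
Free-air anomaly = 981469.66 − 981970.98 + (743.73) = 242.41 mGal
Bouguer slab correction = 0.04193 × 2.82 × 2410.0 = 284.96 mGal
Simple Bouguer anomaly = 242.41 − (284.96) = -42.55 mGal
Complete Bouguer anomaly = -42.55 + 0.36 = -42.19 mGal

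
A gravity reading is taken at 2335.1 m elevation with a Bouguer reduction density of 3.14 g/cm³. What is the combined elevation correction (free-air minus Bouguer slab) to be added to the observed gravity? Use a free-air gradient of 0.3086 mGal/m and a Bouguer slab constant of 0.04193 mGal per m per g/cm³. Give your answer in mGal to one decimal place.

413.2

Combined gradient = 0.3086 − 0.04193 × 3.14 = 0.1769398 mGal/m
Combined elevation correction = 0.1769398 × 2335.1 = 413.2 mGal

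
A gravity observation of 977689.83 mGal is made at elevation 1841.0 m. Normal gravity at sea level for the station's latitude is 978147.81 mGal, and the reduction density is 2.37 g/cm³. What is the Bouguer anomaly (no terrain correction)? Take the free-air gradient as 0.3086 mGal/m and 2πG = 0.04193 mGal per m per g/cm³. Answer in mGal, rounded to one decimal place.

-72.8

Free-air correction = 0.3086 × 1841.0 = 568.13 mGal
Free-air anomaly = 977689.83 − 978147.81 + (568.13) = 110.15 mGal
Bouguer slab correction = 0.04193 × 2.37 × 1841.0 = 182.95 mGal
Simple Bouguer anomaly = 110.15 − (182.95) = -72.80 mGal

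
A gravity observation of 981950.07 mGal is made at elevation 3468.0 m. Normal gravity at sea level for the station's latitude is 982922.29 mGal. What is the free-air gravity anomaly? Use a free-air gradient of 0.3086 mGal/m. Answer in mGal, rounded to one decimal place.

98.0

Free-air correction = 0.3086 × 3468.0 = 1070.22 mGal
Free-air anomaly = 981950.07 − 982922.29 + (1070.22) = 98.00 mGal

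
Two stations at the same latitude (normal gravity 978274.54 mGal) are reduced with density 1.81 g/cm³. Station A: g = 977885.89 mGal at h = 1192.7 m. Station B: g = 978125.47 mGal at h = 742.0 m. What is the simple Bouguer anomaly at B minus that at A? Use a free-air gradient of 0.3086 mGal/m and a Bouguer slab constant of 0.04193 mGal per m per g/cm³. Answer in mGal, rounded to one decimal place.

Δg_SB(A) = 977885.89 − 978274.54 + 0.3086×1192.7 − 0.04193×1.81×1192.7 = -111.10 mGal
Δg_SB(B) = 978125.47 − 978274.54 + 0.3086×742.0 − 0.04193×1.81×742.0 = 23.60 mGal
Difference = 23.60 − (-111.10) = 134.70 mGal

134.7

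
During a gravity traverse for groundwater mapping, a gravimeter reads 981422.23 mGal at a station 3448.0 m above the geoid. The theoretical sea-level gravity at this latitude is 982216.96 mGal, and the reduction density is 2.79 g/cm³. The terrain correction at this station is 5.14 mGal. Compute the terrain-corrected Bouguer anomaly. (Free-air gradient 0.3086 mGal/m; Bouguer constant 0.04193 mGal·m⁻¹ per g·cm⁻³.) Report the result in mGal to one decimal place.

Free-air correction = 0.3086 × 3448.0 = 1064.05 mGal
Free-air anomaly = 981422.23 − 982216.96 + (1064.05) = 269.32 mGal
Bouguer slab correction = 0.04193 × 2.79 × 3448.0 = 403.36 mGal
Simple Bouguer anomaly = 269.32 − (403.36) = -134.04 mGal
Complete Bouguer anomaly = -134.04 + 5.14 = -128.90 mGal

-128.9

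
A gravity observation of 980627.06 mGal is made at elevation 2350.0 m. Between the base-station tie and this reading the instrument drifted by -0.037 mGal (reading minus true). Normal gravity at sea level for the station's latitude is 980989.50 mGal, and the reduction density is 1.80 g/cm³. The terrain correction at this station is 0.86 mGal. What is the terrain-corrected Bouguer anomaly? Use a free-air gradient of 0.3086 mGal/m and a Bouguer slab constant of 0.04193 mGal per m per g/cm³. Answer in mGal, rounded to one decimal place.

186.3

Drift-corrected reading = 980627.06 − (-0.037) = 980627.097 mGal
Free-air correction = 0.3086 × 2350.0 = 725.21 mGal
Free-air anomaly = 980627.097 − 980989.50 + (725.21) = 362.807 mGal
Bouguer slab correction = 0.04193 × 1.80 × 2350.0 = 177.36 mGal
Simple Bouguer anomaly = 362.807 − (177.36) = 185.447 mGal
Complete Bouguer anomaly = 185.447 + 0.86 = 186.307 mGal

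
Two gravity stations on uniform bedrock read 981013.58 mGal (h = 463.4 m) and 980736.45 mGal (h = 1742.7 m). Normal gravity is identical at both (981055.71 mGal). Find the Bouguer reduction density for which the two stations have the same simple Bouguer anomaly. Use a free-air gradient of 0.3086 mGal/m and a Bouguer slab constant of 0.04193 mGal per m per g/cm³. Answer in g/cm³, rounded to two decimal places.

2.19

Δg_obs = 980736.45 − 981013.58 = -277.13 mGal over Δh = 1742.7 − 463.4 = 1279.3 m
Equal Bouguer anomalies ⇒ Δg_obs + (0.3086 − 0.04193ρ)·Δh = 0
0.3086 − 0.04193ρ = −Δg_obs/Δh = 0.21663
ρ = (0.3086 − 0.21663) / 0.04193 = 2.19 g/cm³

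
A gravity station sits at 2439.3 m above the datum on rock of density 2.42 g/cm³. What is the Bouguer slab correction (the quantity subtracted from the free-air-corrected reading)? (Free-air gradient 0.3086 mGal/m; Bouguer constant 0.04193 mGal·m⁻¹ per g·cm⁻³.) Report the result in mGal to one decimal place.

Bouguer slab correction = 0.04193 × 2.42 × 2439.3 = 247.5 mGal

247.5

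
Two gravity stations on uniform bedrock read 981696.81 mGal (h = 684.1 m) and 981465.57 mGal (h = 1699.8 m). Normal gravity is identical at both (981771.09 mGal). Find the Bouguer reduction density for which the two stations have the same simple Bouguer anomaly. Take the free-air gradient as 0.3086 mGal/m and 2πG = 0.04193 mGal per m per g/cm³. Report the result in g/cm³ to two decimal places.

Δg_obs = 981465.57 − 981696.81 = -231.24 mGal over Δh = 1699.8 − 684.1 = 1015.7 m
Equal Bouguer anomalies ⇒ Δg_obs + (0.3086 − 0.04193ρ)·Δh = 0
0.3086 − 0.04193ρ = −Δg_obs/Δh = 0.22767
ρ = (0.3086 − 0.22767) / 0.04193 = 1.93 g/cm³

1.93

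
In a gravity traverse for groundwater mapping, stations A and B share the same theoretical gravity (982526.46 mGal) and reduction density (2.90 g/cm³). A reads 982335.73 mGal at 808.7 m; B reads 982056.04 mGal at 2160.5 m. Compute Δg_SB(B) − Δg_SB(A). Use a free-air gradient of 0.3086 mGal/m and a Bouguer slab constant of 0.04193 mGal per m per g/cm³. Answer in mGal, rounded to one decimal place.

-26.9

Δg_SB(A) = 982335.73 − 982526.46 + 0.3086×808.7 − 0.04193×2.90×808.7 = -39.50 mGal
Δg_SB(B) = 982056.04 − 982526.46 + 0.3086×2160.5 − 0.04193×2.90×2160.5 = -66.40 mGal
Difference = -66.40 − (-39.50) = -26.90 mGal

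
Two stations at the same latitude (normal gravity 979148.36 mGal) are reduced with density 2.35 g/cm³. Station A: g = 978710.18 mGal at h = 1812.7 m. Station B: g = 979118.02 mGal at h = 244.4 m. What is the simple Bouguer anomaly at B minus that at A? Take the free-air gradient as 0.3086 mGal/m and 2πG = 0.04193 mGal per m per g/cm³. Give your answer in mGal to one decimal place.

78.4

Δg_SB(A) = 978710.18 − 979148.36 + 0.3086×1812.7 − 0.04193×2.35×1812.7 = -57.40 mGal
Δg_SB(B) = 979118.02 − 979148.36 + 0.3086×244.4 − 0.04193×2.35×244.4 = 21.00 mGal
Difference = 21.00 − (-57.40) = 78.40 mGal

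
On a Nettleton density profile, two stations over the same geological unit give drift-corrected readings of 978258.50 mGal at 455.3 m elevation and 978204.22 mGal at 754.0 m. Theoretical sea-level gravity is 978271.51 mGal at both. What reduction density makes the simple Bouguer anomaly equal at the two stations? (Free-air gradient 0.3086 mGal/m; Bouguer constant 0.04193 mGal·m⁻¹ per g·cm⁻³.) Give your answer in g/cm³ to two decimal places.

3.03

Δg_obs = 978204.22 − 978258.50 = -54.28 mGal over Δh = 754.0 − 455.3 = 298.7 m
Equal Bouguer anomalies ⇒ Δg_obs + (0.3086 − 0.04193ρ)·Δh = 0
0.3086 − 0.04193ρ = −Δg_obs/Δh = 0.18172
ρ = (0.3086 − 0.18172) / 0.04193 = 3.03 g/cm³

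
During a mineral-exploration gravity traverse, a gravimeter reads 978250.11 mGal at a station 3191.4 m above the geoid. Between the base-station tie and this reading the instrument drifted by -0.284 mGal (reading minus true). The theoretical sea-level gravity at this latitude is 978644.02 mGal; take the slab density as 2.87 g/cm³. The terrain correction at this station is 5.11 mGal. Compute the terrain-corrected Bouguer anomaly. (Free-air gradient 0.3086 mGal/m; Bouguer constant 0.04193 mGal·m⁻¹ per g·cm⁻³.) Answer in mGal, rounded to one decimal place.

212.3

Drift-corrected reading = 978250.11 − (-0.284) = 978250.394 mGal
Free-air correction = 0.3086 × 3191.4 = 984.87 mGal
Free-air anomaly = 978250.394 − 978644.02 + (984.87) = 591.244 mGal
Bouguer slab correction = 0.04193 × 2.87 × 3191.4 = 384.05 mGal
Simple Bouguer anomaly = 591.244 − (384.05) = 207.194 mGal
Complete Bouguer anomaly = 207.194 + 5.11 = 212.304 mGal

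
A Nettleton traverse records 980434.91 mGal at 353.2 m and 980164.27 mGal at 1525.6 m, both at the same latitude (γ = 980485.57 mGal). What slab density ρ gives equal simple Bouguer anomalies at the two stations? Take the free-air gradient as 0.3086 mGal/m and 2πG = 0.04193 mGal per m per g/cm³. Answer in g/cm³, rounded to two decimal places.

1.85

Δg_obs = 980164.27 − 980434.91 = -270.64 mGal over Δh = 1525.6 − 353.2 = 1172.4 m
Equal Bouguer anomalies ⇒ Δg_obs + (0.3086 − 0.04193ρ)·Δh = 0
0.3086 − 0.04193ρ = −Δg_obs/Δh = 0.23084
ρ = (0.3086 − 0.23084) / 0.04193 = 1.85 g/cm³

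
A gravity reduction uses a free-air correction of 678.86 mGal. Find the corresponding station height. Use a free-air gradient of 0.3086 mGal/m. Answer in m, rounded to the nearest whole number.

2200

h = 678.86 / 0.3086 = 2199.81 m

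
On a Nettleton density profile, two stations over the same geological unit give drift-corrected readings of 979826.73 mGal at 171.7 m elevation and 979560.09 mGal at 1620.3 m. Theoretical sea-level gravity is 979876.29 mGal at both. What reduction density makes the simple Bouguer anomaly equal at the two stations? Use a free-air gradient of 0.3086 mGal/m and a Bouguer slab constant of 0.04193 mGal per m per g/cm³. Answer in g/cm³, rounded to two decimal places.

Δg_obs = 979560.09 − 979826.73 = -266.64 mGal over Δh = 1620.3 − 171.7 = 1448.6 m
Equal Bouguer anomalies ⇒ Δg_obs + (0.3086 − 0.04193ρ)·Δh = 0
0.3086 − 0.04193ρ = −Δg_obs/Δh = 0.18407
ρ = (0.3086 − 0.18407) / 0.04193 = 2.97 g/cm³

2.97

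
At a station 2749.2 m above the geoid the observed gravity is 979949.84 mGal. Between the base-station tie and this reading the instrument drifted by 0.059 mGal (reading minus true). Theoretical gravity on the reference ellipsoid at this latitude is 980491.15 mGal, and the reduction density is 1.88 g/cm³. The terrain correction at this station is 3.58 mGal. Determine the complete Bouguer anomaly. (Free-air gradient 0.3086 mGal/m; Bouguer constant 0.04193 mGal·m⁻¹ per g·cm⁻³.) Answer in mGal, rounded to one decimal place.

Drift-corrected reading = 979949.84 − (0.059) = 979949.781 mGal
Free-air correction = 0.3086 × 2749.2 = 848.40 mGal
Free-air anomaly = 979949.781 − 980491.15 + (848.40) = 307.031 mGal
Bouguer slab correction = 0.04193 × 1.88 × 2749.2 = 216.72 mGal
Simple Bouguer anomaly = 307.031 − (216.72) = 90.311 mGal
Complete Bouguer anomaly = 90.311 + 3.58 = 93.891 mGal

93.9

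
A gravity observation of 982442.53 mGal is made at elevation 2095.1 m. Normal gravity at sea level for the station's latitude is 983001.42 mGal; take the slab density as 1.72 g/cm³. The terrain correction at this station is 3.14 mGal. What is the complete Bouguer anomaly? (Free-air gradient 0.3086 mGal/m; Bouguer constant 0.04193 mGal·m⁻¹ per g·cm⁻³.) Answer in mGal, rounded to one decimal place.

Free-air correction = 0.3086 × 2095.1 = 646.55 mGal
Free-air anomaly = 982442.53 − 983001.42 + (646.55) = 87.66 mGal
Bouguer slab correction = 0.04193 × 1.72 × 2095.1 = 151.10 mGal
Simple Bouguer anomaly = 87.66 − (151.10) = -63.44 mGal
Complete Bouguer anomaly = -63.44 + 3.14 = -60.30 mGal

-60.3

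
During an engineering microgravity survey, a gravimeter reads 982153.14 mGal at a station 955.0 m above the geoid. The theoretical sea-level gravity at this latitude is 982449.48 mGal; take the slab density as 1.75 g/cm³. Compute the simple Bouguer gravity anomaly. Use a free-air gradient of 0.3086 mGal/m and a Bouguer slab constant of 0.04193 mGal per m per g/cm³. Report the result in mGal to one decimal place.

-71.7

Free-air correction = 0.3086 × 955.0 = 294.71 mGal
Free-air anomaly = 982153.14 − 982449.48 + (294.71) = -1.63 mGal
Bouguer slab correction = 0.04193 × 1.75 × 955.0 = 70.08 mGal
Simple Bouguer anomaly = -1.63 − (70.08) = -71.71 mGal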